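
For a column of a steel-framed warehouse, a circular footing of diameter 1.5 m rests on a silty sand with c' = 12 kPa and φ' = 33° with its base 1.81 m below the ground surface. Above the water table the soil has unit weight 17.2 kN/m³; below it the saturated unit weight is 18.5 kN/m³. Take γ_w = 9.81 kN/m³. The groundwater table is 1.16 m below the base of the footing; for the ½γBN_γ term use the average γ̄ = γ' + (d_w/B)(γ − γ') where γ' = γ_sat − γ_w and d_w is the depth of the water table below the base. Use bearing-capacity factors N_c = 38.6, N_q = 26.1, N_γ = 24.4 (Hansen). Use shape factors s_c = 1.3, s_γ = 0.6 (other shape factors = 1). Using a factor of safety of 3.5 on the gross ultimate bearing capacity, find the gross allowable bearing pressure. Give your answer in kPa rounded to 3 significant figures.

Effective surcharge at the founding depth q = γ·D_f = 17.2 × 1.81 = 31.132 kPa.
With d_w = 1.16 m < B, γ̄ = 8.69 + (1.16/1.5) × (17.2 − 8.69) = 15.271 kN/m³.
q_ult = c·N_c·s_c + q·N_q + 0.5·γ·B·N_γ·s_γ
     = 12 × 38.6 × 1.3 + 31.132 × 26.1 + 0.5 × 15.271 × 1.5 × 24.4 × 0.6
     = 602.16 + 812.55 + 167.68 = 1582.4 kPa.
q_all = 1582.4 / 3.5 = 452.11 kPa.

q_all ≈ 452 kPa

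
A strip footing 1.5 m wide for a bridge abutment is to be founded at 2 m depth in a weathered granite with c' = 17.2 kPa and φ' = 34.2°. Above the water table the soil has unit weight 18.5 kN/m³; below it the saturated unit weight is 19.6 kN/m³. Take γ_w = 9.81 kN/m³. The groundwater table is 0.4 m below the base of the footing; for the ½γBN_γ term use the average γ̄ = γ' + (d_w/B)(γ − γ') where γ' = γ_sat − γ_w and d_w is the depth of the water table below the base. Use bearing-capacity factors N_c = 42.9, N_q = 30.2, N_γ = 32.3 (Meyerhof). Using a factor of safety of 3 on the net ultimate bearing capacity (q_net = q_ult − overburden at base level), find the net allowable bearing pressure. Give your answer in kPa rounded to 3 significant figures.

q = γ·D_f = 18.5 × 2 = 37 kPa.
γ' = 9.79 kN/m³; averaging over the depth B below the base, γ̄ = γ' + (d_w/B)(γ − γ') = 12.113 kN/m³.
c·N_c = 17.2 × 42.9 = 737.88 kPa
q·N_q = 37 × 30.2 = 1117.4 kPa
0.5·γ·B·N_γ = 0.5 × 12.113 × 1.5 × 32.3 = 293.43 kPa
q_ult = 737.88 + 1117.4 + 293.43 = 2148.7 kPa.
q_net = 2148.7 − 37 = 2111.7 kPa.
q_all(net) = 2111.7 / 3 = 703.9 kPa.

q_all(net) ≈ 704 kPa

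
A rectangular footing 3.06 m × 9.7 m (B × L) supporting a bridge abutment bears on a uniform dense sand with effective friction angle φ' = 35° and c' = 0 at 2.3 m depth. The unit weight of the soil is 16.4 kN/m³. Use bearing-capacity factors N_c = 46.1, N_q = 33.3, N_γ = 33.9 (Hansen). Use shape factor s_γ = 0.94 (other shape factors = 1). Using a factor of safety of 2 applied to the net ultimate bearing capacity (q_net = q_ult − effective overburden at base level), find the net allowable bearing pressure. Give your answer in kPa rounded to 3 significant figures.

Overburden at base level: q = 16.4 × 2.3 = 37.72 kPa.
Surcharge term q·N_q = 37.72 × 33.3 = 1256.1 kPa; self-weight term 0.5·γ·B·N_γ·s_γ = 0.5 × 16.4 × 3.06 × 33.9 × 0.94 = 799.58 kPa.
q_ult = 1256.1 + 799.58 = 2055.7 kPa.
Net ultimate: q_net = 2055.7 − 37.72 = 2017.9 kPa.
q_all(net) = 2017.9 / 2 = 1009 kPa.

q_all(net) ≈ 1010 kPa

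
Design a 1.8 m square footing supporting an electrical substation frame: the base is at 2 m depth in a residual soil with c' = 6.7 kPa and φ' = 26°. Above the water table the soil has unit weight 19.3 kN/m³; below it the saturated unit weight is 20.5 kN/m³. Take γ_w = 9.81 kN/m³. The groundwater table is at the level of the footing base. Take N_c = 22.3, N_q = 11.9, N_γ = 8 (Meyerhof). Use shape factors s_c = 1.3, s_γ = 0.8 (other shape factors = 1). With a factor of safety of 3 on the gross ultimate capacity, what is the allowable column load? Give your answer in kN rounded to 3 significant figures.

q = γ·D_f = 19.3 × 2 = 38.6 kPa.
For the ½γBN_γ term take γ' = 20.5 − 9.81 = 10.69 kN/m³ (soil below base is submerged).
c·N_c·s_c = 6.7 × 22.3 × 1.3 = 194.23 kPa
q·N_q = 38.6 × 11.9 = 459.34 kPa
0.5·γ·B·N_γ·s_γ = 0.5 × 10.69 × 1.8 × 8 × 0.8 = 61.574 kPa
q_ult = 194.23 + 459.34 + 61.574 = 715.15 kPa.
Gross allowable pressure q_all = 715.15 / 3 = 238.38 kPa.
Footing area = 3.24 m², so allowable column load = 238.38 × 3.24 = 772.36 kN.

P_all ≈ 772 kN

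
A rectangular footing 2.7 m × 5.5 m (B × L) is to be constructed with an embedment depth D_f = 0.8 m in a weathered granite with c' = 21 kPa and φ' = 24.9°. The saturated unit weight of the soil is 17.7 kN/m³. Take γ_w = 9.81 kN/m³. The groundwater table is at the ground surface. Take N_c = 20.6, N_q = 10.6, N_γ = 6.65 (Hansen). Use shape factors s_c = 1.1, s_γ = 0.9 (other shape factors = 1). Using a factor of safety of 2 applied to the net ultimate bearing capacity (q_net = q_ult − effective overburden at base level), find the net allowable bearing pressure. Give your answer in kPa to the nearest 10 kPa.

q_all(net) ≈ 300 kPa

γ' = 17.7 − 9.81 = 7.89 kN/m³ (submerged throughout). q = 7.89 × 0.8 = 6.312 kPa; the same γ' applies in the ½γBN_γ term.
c·N_c·s_c = 21 × 20.6 × 1.1 = 475.86 kPa
q·N_q = 6.312 × 10.6 = 66.907 kPa
0.5·γ·B·N_γ·s_γ = 0.5 × 7.89 × 2.7 × 6.65 × 0.9 = 63.749 kPa
q_ult = 475.86 + 66.907 + 63.749 = 606.52 kPa.
Net ultimate: q_net = 606.52 − 6.312 = 600.2 kPa.
q_all(net) = 600.2 / 2 = 300.1 kPa.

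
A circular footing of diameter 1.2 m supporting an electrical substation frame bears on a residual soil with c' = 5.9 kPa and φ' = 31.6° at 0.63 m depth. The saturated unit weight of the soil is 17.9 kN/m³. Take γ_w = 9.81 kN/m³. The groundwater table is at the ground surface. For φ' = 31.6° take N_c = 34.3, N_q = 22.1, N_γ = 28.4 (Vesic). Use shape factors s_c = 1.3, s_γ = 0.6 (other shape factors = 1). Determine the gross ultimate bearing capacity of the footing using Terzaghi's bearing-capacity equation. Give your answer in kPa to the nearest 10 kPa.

Water table at ground surface, so effective unit weight γ' = 17.9 − 9.81 = 8.09 kN/m³ is used throughout; overburden q = 8.09 × 0.63 = 5.0967 kPa; the same γ' applies in the ½γBN_γ term.
Cohesion term c·N_c·s_c = 5.9 × 34.3 × 1.3 = 263.08 kPa; surcharge term q·N_q = 5.0967 × 22.1 = 112.64 kPa; self-weight term 0.5·γ·B·N_γ·s_γ = 0.5 × 8.09 × 1.2 × 28.4 × 0.6 = 82.712 kPa.
q_ult = 263.08 + 112.64 + 82.712 = 458.43 kPa.

q_ult ≈ 460 kPa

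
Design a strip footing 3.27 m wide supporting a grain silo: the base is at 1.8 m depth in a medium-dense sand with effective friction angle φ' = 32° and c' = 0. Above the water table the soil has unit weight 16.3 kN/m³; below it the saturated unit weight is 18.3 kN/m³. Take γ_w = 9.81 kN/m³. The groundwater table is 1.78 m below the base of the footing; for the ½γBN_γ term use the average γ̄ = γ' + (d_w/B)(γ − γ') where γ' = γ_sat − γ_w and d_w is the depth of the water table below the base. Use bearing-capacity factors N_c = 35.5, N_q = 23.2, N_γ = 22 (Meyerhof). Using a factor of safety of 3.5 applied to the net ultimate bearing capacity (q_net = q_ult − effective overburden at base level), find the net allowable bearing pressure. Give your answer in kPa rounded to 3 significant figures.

q_all(net) ≈ 317 kPa

Effective surcharge at the founding depth q = γ·D_f = 16.3 × 1.8 = 29.34 kPa.
With d_w = 1.78 m < B, γ̄ = 8.49 + (1.78/3.27) × (16.3 − 8.49) = 12.741 kN/m³.
q_ult = q·N_q + 0.5·γ·B·N_γ
     = 29.34 × 23.2 + 0.5 × 12.741 × 3.27 × 22
     = 680.69 + 458.31 = 1139 kPa.
Net ultimate: q_net = 1139 − 29.34 = 1109.7 kPa.
q_all(net) = 1109.7 / 3.5 = 317.04 kPa.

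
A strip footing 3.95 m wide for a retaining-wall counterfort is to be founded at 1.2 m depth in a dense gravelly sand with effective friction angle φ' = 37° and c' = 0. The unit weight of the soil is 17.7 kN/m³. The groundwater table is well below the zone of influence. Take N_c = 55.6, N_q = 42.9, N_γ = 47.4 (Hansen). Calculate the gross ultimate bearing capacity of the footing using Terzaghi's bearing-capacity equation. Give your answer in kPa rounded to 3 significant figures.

q = γ·D_f = 17.7 × 1.2 = 21.24 kPa.
q·N_q = 21.24 × 42.9 = 911.2 kPa
0.5·γ·B·N_γ = 0.5 × 17.7 × 3.95 × 47.4 = 1657 kPa
q_ult = 911.2 + 1657 = 2568.2 kPa.

q_ult ≈ 2570 kPa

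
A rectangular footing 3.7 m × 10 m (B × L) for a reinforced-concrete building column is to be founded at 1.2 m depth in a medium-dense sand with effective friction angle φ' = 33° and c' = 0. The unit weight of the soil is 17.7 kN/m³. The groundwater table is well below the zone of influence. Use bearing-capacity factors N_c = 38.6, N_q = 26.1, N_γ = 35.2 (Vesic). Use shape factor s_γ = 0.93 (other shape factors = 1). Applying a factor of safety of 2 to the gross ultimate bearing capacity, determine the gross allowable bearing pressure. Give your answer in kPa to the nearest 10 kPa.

q_all ≈ 810 kPa

Overburden at base level: q = 17.7 × 1.2 = 21.24 kPa.
Surcharge term q·N_q = 21.24 × 26.1 = 554.36 kPa; self-weight term 0.5·γ·B·N_γ·s_γ = 0.5 × 17.7 × 3.7 × 35.2 × 0.93 = 1071.9 kPa.
q_ult = 554.36 + 1071.9 = 1626.3 kPa.
q_all = q_ult / FS = 1626.3 / 2 = 813.15 kPa.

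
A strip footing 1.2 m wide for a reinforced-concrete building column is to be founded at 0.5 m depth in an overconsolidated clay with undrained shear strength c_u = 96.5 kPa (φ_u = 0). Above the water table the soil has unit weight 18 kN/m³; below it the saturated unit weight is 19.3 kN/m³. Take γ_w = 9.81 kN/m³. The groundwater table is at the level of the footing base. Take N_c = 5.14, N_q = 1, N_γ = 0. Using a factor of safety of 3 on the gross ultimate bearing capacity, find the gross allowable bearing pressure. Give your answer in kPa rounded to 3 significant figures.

q_all ≈ 168 kPa

Overburden at base level: q = 18 × 0.5 = 9 kPa.
Cohesion term c·N_c = 96.5 × 5.14 = 496.01 kPa; surcharge term q·N_q = 9 × 1 = 9 kPa.
q_ult = 496.01 + 9 = 505.01 kPa.
q_all = 505.01 / 3 = 168.34 kPa.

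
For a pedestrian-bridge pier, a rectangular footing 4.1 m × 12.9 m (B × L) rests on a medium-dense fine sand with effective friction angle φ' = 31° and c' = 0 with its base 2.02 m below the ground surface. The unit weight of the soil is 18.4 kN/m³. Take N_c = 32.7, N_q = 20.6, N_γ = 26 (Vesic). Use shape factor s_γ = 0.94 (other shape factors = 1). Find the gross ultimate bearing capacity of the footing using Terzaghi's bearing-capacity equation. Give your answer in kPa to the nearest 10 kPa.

q = γ·D_f = 18.4 × 2.02 = 37.168 kPa.
q·N_q = 37.168 × 20.6 = 765.66 kPa
0.5·γ·B·N_γ·s_γ = 0.5 × 18.4 × 4.1 × 26 × 0.94 = 921.88 kPa
q_ult = 765.66 + 921.88 = 1687.5 kPa.

q_ult ≈ 1690 kPa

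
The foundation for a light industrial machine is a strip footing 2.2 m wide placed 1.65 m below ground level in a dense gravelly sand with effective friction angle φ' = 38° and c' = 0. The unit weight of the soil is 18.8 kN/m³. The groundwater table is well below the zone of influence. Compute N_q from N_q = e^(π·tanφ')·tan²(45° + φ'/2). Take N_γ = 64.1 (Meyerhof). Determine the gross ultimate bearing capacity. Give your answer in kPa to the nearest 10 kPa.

q_ult ≈ 2840 kPa

tan38° = 0.7813, so N_q = e^(π×0.7813)·tan²(64°) = 11.64 × 4.204 = 48.93.
q = γ·D_f = 18.8 × 1.65 = 31.02 kPa.
q·N_q = 31.02 × 48.933 = 1517.9 kPa
0.5·γ·B·N_γ = 0.5 × 18.8 × 2.2 × 64.1 = 1325.6 kPa
q_ult = 1517.9 + 1325.6 = 2843.5 kPa.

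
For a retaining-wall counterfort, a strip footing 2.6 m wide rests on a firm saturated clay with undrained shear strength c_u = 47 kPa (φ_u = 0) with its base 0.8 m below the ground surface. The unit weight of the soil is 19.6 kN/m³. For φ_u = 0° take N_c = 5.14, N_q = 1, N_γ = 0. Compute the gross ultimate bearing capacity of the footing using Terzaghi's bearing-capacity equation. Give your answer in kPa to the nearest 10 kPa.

q = γ·D_f = 19.6 × 0.8 = 15.68 kPa.
c·N_c = 47 × 5.14 = 241.58 kPa
q·N_q = 15.68 × 1 = 15.68 kPa
q_ult = 241.58 + 15.68 = 257.26 kPa.

q_ult ≈ 260 kPa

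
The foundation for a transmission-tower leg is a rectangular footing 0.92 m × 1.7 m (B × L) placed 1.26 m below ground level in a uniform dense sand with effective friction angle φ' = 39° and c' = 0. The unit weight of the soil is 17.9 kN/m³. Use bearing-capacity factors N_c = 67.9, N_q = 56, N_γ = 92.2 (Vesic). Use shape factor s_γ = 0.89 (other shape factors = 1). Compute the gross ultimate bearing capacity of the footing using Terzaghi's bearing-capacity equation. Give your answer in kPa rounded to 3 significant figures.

Effective surcharge at the founding depth q = γ·D_f = 17.9 × 1.26 = 22.554 kPa.
q_ult = q·N_q + 0.5·γ·B·N_γ·s_γ
     = 22.554 × 56 + 0.5 × 17.9 × 0.92 × 92.2 × 0.89
     = 1263 + 675.67 = 1938.7 kPa.

q_ult ≈ 1940 kPa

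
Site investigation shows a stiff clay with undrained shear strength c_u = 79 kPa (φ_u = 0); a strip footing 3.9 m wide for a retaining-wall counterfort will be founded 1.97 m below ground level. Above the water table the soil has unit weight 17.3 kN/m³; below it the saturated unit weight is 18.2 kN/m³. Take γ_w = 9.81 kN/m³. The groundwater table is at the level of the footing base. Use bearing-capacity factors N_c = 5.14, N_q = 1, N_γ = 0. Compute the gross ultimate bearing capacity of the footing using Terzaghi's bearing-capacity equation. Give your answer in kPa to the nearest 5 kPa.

Effective surcharge at the founding depth q = γ·D_f = 17.3 × 1.97 = 34.081 kPa.
q_ult = c·N_c + q·N_q
     = 79 × 5.14 + 34.081 × 1
     = 406.06 + 34.081 = 440.14 kPa.

q_ult ≈ 440 kPa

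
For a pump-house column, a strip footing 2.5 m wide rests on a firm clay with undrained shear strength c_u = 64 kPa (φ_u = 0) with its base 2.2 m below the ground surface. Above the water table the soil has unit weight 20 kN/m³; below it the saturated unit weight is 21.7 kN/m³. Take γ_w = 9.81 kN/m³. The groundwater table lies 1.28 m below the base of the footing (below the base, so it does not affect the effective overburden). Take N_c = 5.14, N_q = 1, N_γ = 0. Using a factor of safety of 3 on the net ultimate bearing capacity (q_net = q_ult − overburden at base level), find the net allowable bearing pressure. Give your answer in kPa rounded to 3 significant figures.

Overburden at base level: q = 20 × 2.2 = 44 kPa.
Cohesion term c·N_c = 64 × 5.14 = 328.96 kPa; surcharge term q·N_q = 44 × 1 = 44 kPa.
q_ult = 328.96 + 44 = 372.96 kPa.
q_net = 372.96 − 44 = 328.96 kPa.
q_all(net) = 328.96 / 3 = 109.65 kPa.

q_all(net) ≈ 110 kPa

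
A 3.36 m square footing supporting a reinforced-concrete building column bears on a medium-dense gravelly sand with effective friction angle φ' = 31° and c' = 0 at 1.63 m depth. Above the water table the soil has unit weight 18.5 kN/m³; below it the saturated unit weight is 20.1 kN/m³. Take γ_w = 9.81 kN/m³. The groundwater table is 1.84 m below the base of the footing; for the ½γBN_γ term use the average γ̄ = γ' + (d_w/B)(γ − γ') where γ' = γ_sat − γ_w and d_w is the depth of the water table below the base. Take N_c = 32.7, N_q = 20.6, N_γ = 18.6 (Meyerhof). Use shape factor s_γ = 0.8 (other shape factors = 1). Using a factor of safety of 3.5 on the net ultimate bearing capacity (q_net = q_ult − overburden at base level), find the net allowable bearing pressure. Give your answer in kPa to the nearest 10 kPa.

Effective surcharge at the founding depth q = γ·D_f = 18.5 × 1.63 = 30.155 kPa.
With d_w = 1.84 m < B, γ̄ = 10.29 + (1.84/3.36) × (18.5 − 10.29) = 14.786 kN/m³.
q_ult = q·N_q + 0.5·γ·B·N_γ·s_γ
     = 30.155 × 20.6 + 0.5 × 14.786 × 3.36 × 18.6 × 0.8
     = 621.19 + 369.63 = 990.82 kPa.
q_net = 990.82 − 30.155 = 960.66 kPa.
q_all(net) = 960.66 / 3.5 = 274.48 kPa.

q_all(net) ≈ 270 kPa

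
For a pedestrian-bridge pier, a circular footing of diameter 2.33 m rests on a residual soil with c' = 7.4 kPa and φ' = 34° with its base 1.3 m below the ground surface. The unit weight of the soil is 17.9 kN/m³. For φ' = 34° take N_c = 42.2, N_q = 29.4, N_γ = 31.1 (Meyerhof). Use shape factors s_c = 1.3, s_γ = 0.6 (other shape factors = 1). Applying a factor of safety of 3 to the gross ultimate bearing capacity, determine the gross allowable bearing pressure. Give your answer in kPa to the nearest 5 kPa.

q_all ≈ 495 kPa

q = γ·D_f = 17.9 × 1.3 = 23.27 kPa.
c·N_c·s_c = 7.4 × 42.2 × 1.3 = 405.96 kPa
q·N_q = 23.27 × 29.4 = 684.14 kPa
0.5·γ·B·N_γ·s_γ = 0.5 × 17.9 × 2.33 × 31.1 × 0.6 = 389.13 kPa
q_ult = 405.96 + 684.14 + 389.13 = 1479.2 kPa.
q_all = q_ult / FS = 1479.2 / 3 = 493.08 kPa.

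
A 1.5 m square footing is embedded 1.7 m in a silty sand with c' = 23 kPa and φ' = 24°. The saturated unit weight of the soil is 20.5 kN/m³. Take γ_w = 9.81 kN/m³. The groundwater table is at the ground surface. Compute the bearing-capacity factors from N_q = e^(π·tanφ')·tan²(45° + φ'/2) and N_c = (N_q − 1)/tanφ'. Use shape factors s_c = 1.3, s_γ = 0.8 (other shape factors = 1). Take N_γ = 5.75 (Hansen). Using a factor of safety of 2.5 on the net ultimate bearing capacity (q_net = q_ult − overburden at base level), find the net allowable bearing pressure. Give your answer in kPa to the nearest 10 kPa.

q_all(net) ≈ 310 kPa

N_q = e^(π·tan24°)·tan²(57°) = 9.6; N_c = (N_q − 1)/tanφ' = 19.32.
With the water table at the surface the whole profile is submerged: γ' = 20.5 − 9.81 = 10.69 kN/m³, so q = γ'·D_f = 18.173 kPa; the same γ' applies in the ½γBN_γ term.
q_ult = c·N_c·s_c + q·N_q + 0.5·γ·B·N_γ·s_γ
     = 23 × 19.324 × 1.3 + 18.173 × 9.6034 + 0.5 × 10.69 × 1.5 × 5.75 × 0.8
     = 577.77 + 174.52 + 36.881 = 789.18 kPa.
q_net = 789.18 − 18.173 = 771 kPa.
q_all(net) = 771 / 2.5 = 308.4 kPa.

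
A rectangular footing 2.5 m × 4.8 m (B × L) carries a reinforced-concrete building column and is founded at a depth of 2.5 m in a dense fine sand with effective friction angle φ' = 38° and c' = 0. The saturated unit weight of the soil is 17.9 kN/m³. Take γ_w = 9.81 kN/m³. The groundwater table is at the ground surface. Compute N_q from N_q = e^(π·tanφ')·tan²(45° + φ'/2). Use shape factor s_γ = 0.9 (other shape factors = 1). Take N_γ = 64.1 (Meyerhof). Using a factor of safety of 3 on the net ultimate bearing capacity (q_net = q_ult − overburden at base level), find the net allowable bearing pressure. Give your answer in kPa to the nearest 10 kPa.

q_all(net) ≈ 520 kPa

N_q = e^(π·tan38°)·tan²(64°) = 48.93.
γ' = 17.9 − 9.81 = 8.09 kN/m³ (submerged throughout). q = 8.09 × 2.5 = 20.225 kPa; the same γ' applies in the ½γBN_γ term.
q·N_q = 20.225 × 48.933 = 989.68 kPa
0.5·γ·B·N_γ·s_γ = 0.5 × 8.09 × 2.5 × 64.1 × 0.9 = 583.39 kPa
q_ult = 989.68 + 583.39 = 1573.1 kPa.
q_net = 1573.1 − 20.225 = 1552.8 kPa.
q_all(net) = 1552.8 / 3 = 517.61 kPa.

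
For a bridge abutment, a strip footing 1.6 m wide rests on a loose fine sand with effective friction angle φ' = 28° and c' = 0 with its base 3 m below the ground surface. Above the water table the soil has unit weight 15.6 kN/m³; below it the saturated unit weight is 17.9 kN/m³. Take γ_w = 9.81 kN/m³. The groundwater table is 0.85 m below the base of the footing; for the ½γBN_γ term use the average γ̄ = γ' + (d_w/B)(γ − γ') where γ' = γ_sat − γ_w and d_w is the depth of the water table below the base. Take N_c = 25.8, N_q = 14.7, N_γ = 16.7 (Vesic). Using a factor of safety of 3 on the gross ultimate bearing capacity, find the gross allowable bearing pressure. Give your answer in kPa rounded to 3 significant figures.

Overburden at base level: q = 15.6 × 3 = 46.8 kPa.
The water table is 0.85 m below the base (< B = 1.6 m), so the ½γBN_γ term uses γ̄ = γ' + (d_w/B)(γ − γ') = 8.09 + (0.85/1.6)(15.6 − 8.09) = 12.08 kN/m³.
Surcharge term q·N_q = 46.8 × 14.7 = 687.96 kPa; self-weight term 0.5·γ·B·N_γ = 0.5 × 12.08 × 1.6 × 16.7 = 161.38 kPa.
q_ult = 687.96 + 161.38 = 849.34 kPa.
q_all = 849.34 / 3 = 283.11 kPa.

q_all ≈ 283 kPa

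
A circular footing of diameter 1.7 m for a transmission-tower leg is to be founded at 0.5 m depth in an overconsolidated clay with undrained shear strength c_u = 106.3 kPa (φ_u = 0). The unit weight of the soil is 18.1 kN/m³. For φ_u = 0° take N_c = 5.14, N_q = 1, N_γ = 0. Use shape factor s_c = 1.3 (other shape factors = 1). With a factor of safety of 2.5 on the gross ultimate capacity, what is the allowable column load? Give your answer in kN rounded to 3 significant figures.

Overburden at base level: q = 18.1 × 0.5 = 9.05 kPa.
Cohesion term c·N_c·s_c = 106.3 × 5.14 × 1.3 = 710.3 kPa; surcharge term q·N_q = 9.05 × 1 = 9.05 kPa.
q_ult = 710.3 + 9.05 = 719.35 kPa.
Gross allowable pressure q_all = 719.35 / 2.5 = 287.74 kPa.
Footing area = 2.2698 m², so allowable column load = 287.74 × 2.2698 = 653.11 kN.

P_all ≈ 653 kN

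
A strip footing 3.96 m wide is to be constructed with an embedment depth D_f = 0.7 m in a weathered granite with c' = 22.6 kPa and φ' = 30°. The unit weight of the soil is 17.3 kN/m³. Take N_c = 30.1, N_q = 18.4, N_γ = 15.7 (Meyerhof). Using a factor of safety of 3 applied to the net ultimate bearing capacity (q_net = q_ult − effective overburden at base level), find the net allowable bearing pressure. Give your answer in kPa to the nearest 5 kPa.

q_all(net) ≈ 475 kPa

Overburden at base level: q = 17.3 × 0.7 = 12.11 kPa.
Cohesion term c·N_c = 22.6 × 30.1 = 680.26 kPa; surcharge term q·N_q = 12.11 × 18.4 = 222.82 kPa; self-weight term 0.5·γ·B·N_γ = 0.5 × 17.3 × 3.96 × 15.7 = 537.79 kPa.
q_ult = 680.26 + 222.82 + 537.79 = 1440.9 kPa.
Net ultimate: q_net = 1440.9 − 12.11 = 1428.8 kPa.
q_all(net) = 1428.8 / 3 = 476.25 kPa.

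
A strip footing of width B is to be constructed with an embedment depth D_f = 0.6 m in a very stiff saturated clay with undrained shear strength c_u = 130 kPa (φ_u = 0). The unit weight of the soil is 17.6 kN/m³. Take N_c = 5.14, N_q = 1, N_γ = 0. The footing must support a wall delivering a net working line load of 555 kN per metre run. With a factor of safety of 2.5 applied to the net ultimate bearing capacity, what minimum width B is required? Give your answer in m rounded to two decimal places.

Overburden at base level: q = 17.6 × 0.6 = 10.56 kPa.
Cohesion term c·N_c = 130 × 5.14 = 668.2 kPa; surcharge term q·N_q = 10.56 × 1 = 10.56 kPa.
q_ult = 668.2 + 10.56 = 678.76 kPa.
For φ = 0 the ½γBN_γ term vanishes, so q_ult is independent of B. q_net = 678.76 − 10.56 = 668.2 kPa; q_all(net) = 668.2/2.5 = 267.28 kPa.
Required width B = w / q_all(net) = 555 / 267.28 = 2.076 m.

B = 2.08 m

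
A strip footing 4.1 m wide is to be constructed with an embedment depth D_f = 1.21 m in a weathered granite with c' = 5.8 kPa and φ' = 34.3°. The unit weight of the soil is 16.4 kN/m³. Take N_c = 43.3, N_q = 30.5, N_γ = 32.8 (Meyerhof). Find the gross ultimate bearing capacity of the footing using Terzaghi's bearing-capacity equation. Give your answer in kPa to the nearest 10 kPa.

q = γ·D_f = 16.4 × 1.21 = 19.844 kPa.
c·N_c = 5.8 × 43.3 = 251.14 kPa
q·N_q = 19.844 × 30.5 = 605.24 kPa
0.5·γ·B·N_γ = 0.5 × 16.4 × 4.1 × 32.8 = 1102.7 kPa
q_ult = 251.14 + 605.24 + 1102.7 = 1959.1 kPa.

q_ult ≈ 1960 kPa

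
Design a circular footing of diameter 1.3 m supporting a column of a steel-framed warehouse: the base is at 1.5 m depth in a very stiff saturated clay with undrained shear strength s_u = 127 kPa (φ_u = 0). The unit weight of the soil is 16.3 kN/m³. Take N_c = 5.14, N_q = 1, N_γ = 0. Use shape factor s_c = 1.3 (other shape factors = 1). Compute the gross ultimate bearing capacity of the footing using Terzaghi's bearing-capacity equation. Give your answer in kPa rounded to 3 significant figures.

q_ult ≈ 873 kPa

q = γ·D_f = 16.3 × 1.5 = 24.45 kPa.
c·N_c·s_c = 127 × 5.14 × 1.3 = 848.61 kPa
q·N_q = 24.45 × 1 = 24.45 kPa
q_ult = 848.61 + 24.45 = 873.06 kPa.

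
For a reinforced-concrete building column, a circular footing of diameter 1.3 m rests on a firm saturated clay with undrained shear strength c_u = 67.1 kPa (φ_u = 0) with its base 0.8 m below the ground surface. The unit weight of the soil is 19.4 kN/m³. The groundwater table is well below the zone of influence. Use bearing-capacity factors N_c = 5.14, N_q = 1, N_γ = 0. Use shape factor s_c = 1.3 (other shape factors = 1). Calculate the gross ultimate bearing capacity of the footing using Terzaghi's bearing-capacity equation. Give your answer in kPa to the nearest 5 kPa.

Overburden at base level: q = 19.4 × 0.8 = 15.52 kPa.
Cohesion term c·N_c·s_c = 67.1 × 5.14 × 1.3 = 448.36 kPa; surcharge term q·N_q = 15.52 × 1 = 15.52 kPa.
q_ult = 448.36 + 15.52 = 463.88 kPa.

q_ult ≈ 465 kPa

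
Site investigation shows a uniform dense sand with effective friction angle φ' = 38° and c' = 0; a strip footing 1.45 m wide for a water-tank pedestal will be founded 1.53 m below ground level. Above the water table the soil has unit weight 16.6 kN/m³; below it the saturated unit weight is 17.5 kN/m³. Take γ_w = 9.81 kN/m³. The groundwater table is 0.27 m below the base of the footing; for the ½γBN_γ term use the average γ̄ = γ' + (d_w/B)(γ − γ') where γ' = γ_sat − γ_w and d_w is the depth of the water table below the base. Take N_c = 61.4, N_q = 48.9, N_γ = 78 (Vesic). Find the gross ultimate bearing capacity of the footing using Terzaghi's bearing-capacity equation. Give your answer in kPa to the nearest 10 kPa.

Overburden at base level: q = 16.6 × 1.53 = 25.398 kPa.
The water table is 0.27 m below the base (< B = 1.45 m), so the ½γBN_γ term uses γ̄ = γ' + (d_w/B)(γ − γ') = 7.69 + (0.27/1.45)(16.6 − 7.69) = 9.3491 kN/m³.
Surcharge term q·N_q = 25.398 × 48.9 = 1242 kPa; self-weight term 0.5·γ·B·N_γ = 0.5 × 9.3491 × 1.45 × 78 = 528.69 kPa.
q_ult = 1242 + 528.69 = 1770.7 kPa.

q_ult ≈ 1770 kPa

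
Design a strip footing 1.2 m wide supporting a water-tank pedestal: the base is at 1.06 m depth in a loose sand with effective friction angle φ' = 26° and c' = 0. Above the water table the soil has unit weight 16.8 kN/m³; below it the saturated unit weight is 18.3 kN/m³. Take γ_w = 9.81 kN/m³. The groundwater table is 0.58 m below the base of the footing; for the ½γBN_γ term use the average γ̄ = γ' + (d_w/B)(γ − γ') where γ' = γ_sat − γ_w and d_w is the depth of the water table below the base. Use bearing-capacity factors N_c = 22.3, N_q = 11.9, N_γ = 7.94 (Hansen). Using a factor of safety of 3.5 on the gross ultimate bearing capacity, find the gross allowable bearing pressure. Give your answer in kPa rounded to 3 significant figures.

Overburden at base level: q = 16.8 × 1.06 = 17.808 kPa.
The water table is 0.58 m below the base (< B = 1.2 m), so the ½γBN_γ term uses γ̄ = γ' + (d_w/B)(γ − γ') = 8.49 + (0.58/1.2)(16.8 − 8.49) = 12.507 kN/m³.
Surcharge term q·N_q = 17.808 × 11.9 = 211.92 kPa; self-weight term 0.5·γ·B·N_γ = 0.5 × 12.507 × 1.2 × 7.94 = 59.581 kPa.
q_ult = 211.92 + 59.581 = 271.5 kPa.
q_all = 271.5 / 3.5 = 77.57 kPa.

q_all ≈ 77.6 kPa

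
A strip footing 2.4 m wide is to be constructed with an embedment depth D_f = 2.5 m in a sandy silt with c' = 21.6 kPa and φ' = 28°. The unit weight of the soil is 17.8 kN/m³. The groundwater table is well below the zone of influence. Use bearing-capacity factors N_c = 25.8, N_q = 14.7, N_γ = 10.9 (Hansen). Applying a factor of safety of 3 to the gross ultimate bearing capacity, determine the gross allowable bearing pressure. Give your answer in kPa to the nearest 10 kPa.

q = γ·D_f = 17.8 × 2.5 = 44.5 kPa.
c·N_c = 21.6 × 25.8 = 557.28 kPa
q·N_q = 44.5 × 14.7 = 654.15 kPa
0.5·γ·B·N_γ = 0.5 × 17.8 × 2.4 × 10.9 = 232.82 kPa
q_ult = 557.28 + 654.15 + 232.82 = 1444.3 kPa.
q_all = q_ult / FS = 1444.3 / 3 = 481.42 kPa.

q_all ≈ 480 kPa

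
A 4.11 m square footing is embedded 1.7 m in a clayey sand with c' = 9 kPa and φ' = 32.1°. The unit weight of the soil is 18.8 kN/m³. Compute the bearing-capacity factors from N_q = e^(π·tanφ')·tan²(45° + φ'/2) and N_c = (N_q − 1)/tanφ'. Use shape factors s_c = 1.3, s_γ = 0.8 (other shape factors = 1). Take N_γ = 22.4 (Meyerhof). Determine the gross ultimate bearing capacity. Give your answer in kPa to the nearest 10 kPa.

q_ult ≈ 1860 kPa

tan32.1° = 0.6273, so N_q = e^(π×0.6273)·tan²(61.05°) = 7.176 × 3.268 = 23.45.
N_c = (23.45 − 1)/tan32.1° = 35.79.
q = γ·D_f = 18.8 × 1.7 = 31.96 kPa.
c·N_c·s_c = 9 × 35.79 × 1.3 = 418.74 kPa
q·N_q = 31.96 × 23.451 = 749.49 kPa
0.5·γ·B·N_γ·s_γ = 0.5 × 18.8 × 4.11 × 22.4 × 0.8 = 692.32 kPa
q_ult = 418.74 + 749.49 + 692.32 = 1860.5 kPa.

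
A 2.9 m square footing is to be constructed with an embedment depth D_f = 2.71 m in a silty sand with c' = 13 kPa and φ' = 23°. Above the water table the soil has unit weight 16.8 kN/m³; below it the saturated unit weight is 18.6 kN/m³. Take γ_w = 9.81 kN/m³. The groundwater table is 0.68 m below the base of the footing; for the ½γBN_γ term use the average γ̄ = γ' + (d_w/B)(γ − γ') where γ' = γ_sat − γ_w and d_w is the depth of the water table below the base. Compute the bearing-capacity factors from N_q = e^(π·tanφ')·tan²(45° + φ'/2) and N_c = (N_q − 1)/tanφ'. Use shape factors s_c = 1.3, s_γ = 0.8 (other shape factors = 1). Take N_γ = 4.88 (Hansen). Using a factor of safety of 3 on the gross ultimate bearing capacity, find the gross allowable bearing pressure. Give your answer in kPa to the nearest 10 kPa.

q_all ≈ 250 kPa

N_q = e^(π·tan23°)·tan²(56.5°) = 8.66; N_c = (N_q − 1)/tanφ' = 18.05.
Overburden at base level: q = 16.8 × 2.71 = 45.528 kPa.
The water table is 0.68 m below the base (< B = 2.9 m), so the ½γBN_γ term uses γ̄ = γ' + (d_w/B)(γ − γ') = 8.79 + (0.68/2.9)(16.8 − 8.79) = 10.668 kN/m³.
Cohesion term c·N_c·s_c = 13 × 18.049 × 1.3 = 305.02 kPa; surcharge term q·N_q = 45.528 × 8.6612 = 394.33 kPa; self-weight term 0.5·γ·B·N_γ·s_γ = 0.5 × 10.668 × 2.9 × 4.88 × 0.8 = 60.391 kPa.
q_ult = 305.02 + 394.33 + 60.391 = 759.74 kPa.
q_all = 759.74 / 3 = 253.25 kPa.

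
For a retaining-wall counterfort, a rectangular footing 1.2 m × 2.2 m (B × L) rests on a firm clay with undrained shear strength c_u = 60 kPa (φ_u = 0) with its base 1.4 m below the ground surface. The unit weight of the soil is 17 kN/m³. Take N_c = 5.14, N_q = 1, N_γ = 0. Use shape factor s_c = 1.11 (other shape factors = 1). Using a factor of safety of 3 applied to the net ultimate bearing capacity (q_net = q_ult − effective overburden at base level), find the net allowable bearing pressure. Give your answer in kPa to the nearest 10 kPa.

q_all(net) ≈ 110 kPa

Effective surcharge at the founding depth q = γ·D_f = 17 × 1.4 = 23.8 kPa.
q_ult = c·N_c·s_c + q·N_q
     = 60 × 5.14 × 1.11 + 23.8 × 1
     = 342.32 + 23.8 = 366.12 kPa.
Net ultimate: q_net = 366.12 − 23.8 = 342.32 kPa.
q_all(net) = 342.32 / 3 = 114.11 kPa.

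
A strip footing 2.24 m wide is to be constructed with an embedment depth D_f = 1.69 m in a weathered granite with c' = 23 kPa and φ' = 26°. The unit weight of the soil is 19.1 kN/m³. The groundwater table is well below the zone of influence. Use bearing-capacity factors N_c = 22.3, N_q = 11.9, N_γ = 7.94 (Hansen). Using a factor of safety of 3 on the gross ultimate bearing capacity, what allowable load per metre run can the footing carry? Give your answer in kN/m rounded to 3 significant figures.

≈ 797 kN/m

q = γ·D_f = 19.1 × 1.69 = 32.279 kPa.
c·N_c = 23 × 22.3 = 512.9 kPa
q·N_q = 32.279 × 11.9 = 384.12 kPa
0.5·γ·B·N_γ = 0.5 × 19.1 × 2.24 × 7.94 = 169.85 kPa
q_ult = 512.9 + 384.12 + 169.85 = 1066.9 kPa.
Gross allowable pressure q_all = 1066.9 / 3 = 355.62 kPa.
Allowable wall load = q_all × B = 355.62 × 2.24 = 796.6 kN per metre run.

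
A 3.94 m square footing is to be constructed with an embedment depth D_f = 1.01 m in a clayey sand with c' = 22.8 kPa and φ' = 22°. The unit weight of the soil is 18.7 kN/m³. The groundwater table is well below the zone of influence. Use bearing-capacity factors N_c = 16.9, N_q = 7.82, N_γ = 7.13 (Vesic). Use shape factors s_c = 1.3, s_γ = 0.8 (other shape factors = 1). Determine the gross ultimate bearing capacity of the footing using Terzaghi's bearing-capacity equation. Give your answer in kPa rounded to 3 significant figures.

Overburden at base level: q = 18.7 × 1.01 = 18.887 kPa.
Cohesion term c·N_c·s_c = 22.8 × 16.9 × 1.3 = 500.92 kPa; surcharge term q·N_q = 18.887 × 7.82 = 147.7 kPa; self-weight term 0.5·γ·B·N_γ·s_γ = 0.5 × 18.7 × 3.94 × 7.13 × 0.8 = 210.13 kPa.
q_ult = 500.92 + 147.7 + 210.13 = 858.74 kPa.

q_ult ≈ 859 kPa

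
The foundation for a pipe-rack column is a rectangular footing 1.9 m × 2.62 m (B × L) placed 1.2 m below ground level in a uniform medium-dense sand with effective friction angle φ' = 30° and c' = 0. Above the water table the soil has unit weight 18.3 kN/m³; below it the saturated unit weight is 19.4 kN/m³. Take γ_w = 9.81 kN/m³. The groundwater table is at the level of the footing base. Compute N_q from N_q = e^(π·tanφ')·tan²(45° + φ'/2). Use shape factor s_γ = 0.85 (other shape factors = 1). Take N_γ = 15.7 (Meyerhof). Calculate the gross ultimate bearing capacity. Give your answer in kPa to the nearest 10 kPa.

q_ult ≈ 530 kPa

tan30° = 0.5774, so N_q = e^(π×0.5774)·tan²(60°) = 6.134 × 3.0 = 18.4.
Effective surcharge at the founding depth q = γ·D_f = 18.3 × 1.2 = 21.96 kPa.
The water table coincides with the base, so in the self-weight term γ → γ' = 9.59 kN/m³.
q_ult = q·N_q + 0.5·γ·B·N_γ·s_γ
     = 21.96 × 18.401 + 0.5 × 9.59 × 1.9 × 15.7 × 0.85
     = 404.09 + 121.58 = 525.67 kPa.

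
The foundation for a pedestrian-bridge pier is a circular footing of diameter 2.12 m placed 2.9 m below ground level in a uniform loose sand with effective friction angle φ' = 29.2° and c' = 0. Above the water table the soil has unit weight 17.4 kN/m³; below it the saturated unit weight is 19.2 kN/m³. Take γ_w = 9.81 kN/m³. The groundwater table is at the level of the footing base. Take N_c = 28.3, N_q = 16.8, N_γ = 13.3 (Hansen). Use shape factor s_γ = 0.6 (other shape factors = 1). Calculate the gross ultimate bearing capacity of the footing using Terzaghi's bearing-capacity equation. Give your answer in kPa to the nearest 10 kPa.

Overburden at base level: q = 17.4 × 2.9 = 50.46 kPa.
Below the base the soil is submerged, so the ½γBN_γ term uses γ' = 19.2 − 9.81 = 9.39 kN/m³.
Surcharge term q·N_q = 50.46 × 16.8 = 847.73 kPa; self-weight term 0.5·γ·B·N_γ·s_γ = 0.5 × 9.39 × 2.12 × 13.3 × 0.6 = 79.428 kPa.
q_ult = 847.73 + 79.428 = 927.16 kPa.

q_ult ≈ 930 kPa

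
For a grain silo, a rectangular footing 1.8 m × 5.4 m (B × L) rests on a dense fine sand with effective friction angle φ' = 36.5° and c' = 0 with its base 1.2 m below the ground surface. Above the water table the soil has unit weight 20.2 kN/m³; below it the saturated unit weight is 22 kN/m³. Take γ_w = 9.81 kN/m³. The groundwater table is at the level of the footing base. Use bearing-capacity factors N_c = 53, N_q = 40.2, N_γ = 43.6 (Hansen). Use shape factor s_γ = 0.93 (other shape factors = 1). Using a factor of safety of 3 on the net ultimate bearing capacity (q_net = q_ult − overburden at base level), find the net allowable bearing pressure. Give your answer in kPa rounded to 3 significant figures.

q_all(net) ≈ 465 kPa

Effective surcharge at the founding depth q = γ·D_f = 20.2 × 1.2 = 24.24 kPa.
The water table coincides with the base, so in the self-weight term γ → γ' = 12.19 kN/m³.
q_ult = q·N_q + 0.5·γ·B·N_γ·s_γ
     = 24.24 × 40.2 + 0.5 × 12.19 × 1.8 × 43.6 × 0.93
     = 974.45 + 444.85 = 1419.3 kPa.
q_net = 1419.3 − 24.24 = 1395.1 kPa.
q_all(net) = 1395.1 / 3 = 465.02 kPa.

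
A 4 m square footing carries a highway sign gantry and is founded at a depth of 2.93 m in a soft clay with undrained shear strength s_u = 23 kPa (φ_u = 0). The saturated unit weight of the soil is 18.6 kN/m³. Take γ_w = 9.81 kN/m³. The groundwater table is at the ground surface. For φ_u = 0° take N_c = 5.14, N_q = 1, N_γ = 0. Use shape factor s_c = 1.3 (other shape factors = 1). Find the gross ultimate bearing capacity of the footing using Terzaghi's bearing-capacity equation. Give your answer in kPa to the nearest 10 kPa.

q_ult ≈ 180 kPa

With the water table at the surface the whole profile is submerged: γ' = 18.6 − 9.81 = 8.79 kN/m³, so q = γ'·D_f = 25.755 kPa.
q_ult = c·N_c·s_c + q·N_q
     = 23 × 5.14 × 1.3 + 25.755 × 1
     = 153.69 + 25.755 = 179.44 kPa.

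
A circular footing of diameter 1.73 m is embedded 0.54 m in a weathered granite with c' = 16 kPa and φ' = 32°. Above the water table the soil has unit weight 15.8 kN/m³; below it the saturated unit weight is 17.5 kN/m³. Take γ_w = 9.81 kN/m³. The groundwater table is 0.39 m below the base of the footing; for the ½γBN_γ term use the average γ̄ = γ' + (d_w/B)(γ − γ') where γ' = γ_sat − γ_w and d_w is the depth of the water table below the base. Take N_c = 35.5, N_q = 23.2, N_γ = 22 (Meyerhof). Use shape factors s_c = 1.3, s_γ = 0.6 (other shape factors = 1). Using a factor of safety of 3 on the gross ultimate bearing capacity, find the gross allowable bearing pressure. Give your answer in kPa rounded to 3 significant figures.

q_all ≈ 348 kPa

Overburden at base level: q = 15.8 × 0.54 = 8.532 kPa.
The water table is 0.39 m below the base (< B = 1.73 m), so the ½γBN_γ term uses γ̄ = γ' + (d_w/B)(γ − γ') = 7.69 + (0.39/1.73)(15.8 − 7.69) = 9.5183 kN/m³.
Cohesion term c·N_c·s_c = 16 × 35.5 × 1.3 = 738.4 kPa; surcharge term q·N_q = 8.532 × 23.2 = 197.94 kPa; self-weight term 0.5·γ·B·N_γ·s_γ = 0.5 × 9.5183 × 1.73 × 22 × 0.6 = 108.68 kPa.
q_ult = 738.4 + 197.94 + 108.68 = 1045 kPa.
q_all = 1045 / 3 = 348.34 kPa.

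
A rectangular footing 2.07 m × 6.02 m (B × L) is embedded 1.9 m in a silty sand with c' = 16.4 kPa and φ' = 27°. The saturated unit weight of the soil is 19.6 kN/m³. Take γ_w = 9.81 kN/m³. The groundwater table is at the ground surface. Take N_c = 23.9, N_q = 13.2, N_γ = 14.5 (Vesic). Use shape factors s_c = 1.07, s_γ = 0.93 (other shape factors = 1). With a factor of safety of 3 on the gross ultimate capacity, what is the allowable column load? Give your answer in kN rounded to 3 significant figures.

P_all ≈ 3330 kN

γ' = 19.6 − 9.81 = 9.79 kN/m³ (submerged throughout). q = 9.79 × 1.9 = 18.601 kPa; the same γ' applies in the ½γBN_γ term.
c·N_c·s_c = 16.4 × 23.9 × 1.07 = 419.4 kPa
q·N_q = 18.601 × 13.2 = 245.53 kPa
0.5·γ·B·N_γ·s_γ = 0.5 × 9.79 × 2.07 × 14.5 × 0.93 = 136.64 kPa
q_ult = 419.4 + 245.53 + 136.64 = 801.57 kPa.
Gross allowable pressure q_all = 801.57 / 3 = 267.19 kPa.
Footing area = 12.4614 m², so allowable column load = 267.19 × 12.4614 = 3329.6 kN.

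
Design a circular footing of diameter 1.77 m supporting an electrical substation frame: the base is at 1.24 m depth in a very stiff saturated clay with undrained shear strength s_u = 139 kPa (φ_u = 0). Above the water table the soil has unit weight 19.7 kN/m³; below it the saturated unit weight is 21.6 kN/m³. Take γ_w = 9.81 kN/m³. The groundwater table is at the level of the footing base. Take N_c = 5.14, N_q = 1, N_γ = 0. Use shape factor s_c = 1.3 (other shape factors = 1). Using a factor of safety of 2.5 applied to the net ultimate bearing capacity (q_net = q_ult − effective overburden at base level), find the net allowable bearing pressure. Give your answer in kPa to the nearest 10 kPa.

q_all(net) ≈ 370 kPa

q = γ·D_f = 19.7 × 1.24 = 24.428 kPa.
c·N_c·s_c = 139 × 5.14 × 1.3 = 928.8 kPa
q·N_q = 24.428 × 1 = 24.428 kPa
q_ult = 928.8 + 24.428 = 953.23 kPa.
Net ultimate: q_net = 953.23 − 24.428 = 928.8 kPa.
q_all(net) = 928.8 / 2.5 = 371.52 kPa.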